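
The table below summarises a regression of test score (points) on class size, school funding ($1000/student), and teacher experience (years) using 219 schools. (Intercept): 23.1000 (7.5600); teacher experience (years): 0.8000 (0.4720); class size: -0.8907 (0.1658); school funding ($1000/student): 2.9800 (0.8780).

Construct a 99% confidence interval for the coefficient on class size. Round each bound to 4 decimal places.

(-1.3216, -0.4598)

Read off: b = -0.8907, SE = 0.1658 for class size.
df = n − k − 1 = 219 − 3 − 1 = 215.
t* = t_{0.005, 215} = 2.598889.
Margin = t* × SE = 2.598889 × 0.1658 = 0.430896.
CI: -0.8907 ± 0.430896 → (-1.3216, -0.4598).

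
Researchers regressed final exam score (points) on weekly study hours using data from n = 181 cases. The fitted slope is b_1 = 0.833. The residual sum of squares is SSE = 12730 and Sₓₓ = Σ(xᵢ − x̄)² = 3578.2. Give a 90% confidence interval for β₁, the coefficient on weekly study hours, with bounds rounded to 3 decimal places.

MSE = SSE/(n − 2) = 12730/179 = 71.1173.
SE(b_1) = √(MSE/Sₓₓ) = √(71.1173/3578.2) = 0.140979.
df = n − 2 = 179.
t* = t_{0.05, 179} = 1.653411.
Margin = t* × SE = 1.653411 × 0.140979 = 0.23310.
CI: 0.833 ± 0.23310 → (0.600, 1.066).
With 90% confidence, each one-unit increase in weekly study hours is associated with a change of between 0.600 and 1.066 points in final exam score.

(0.600, 1.066)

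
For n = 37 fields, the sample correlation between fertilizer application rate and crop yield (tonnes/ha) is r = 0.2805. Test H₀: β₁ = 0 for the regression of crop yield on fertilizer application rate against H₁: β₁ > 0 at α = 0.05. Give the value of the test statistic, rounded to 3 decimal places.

t = r·√(n − 2)/√(1 − r²) = 0.2805·√35/√0.92132 = 1.729.
df = n − 2 = 35.
One-sided p ≈ 0.0463, which is < 0.05, so reject H₀.
There is evidence of a linear association between fertilizer application rate and crop yield.

t = 1.729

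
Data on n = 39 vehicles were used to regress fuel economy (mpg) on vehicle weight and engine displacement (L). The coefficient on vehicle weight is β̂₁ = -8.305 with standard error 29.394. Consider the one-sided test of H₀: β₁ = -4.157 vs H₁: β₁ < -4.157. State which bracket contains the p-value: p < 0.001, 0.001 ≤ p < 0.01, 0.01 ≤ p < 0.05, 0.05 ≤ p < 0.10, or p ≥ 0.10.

t = (-8.305 − (-4.157)) / 29.394 = -0.141.
df = n − k − 1 = 39 − 2 − 1 = 36.
One-sided p = P(T_{36} < t) ≈ 0.4443.
So p ≥ 0.10.

p ≥ 0.10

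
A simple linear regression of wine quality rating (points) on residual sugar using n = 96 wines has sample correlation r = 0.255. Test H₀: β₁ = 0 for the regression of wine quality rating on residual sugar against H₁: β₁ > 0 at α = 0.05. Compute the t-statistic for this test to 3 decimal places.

t = r·√(n − 2)/√(1 − r²) = 0.255·√94/√0.934975 = 2.557.
df = n − 2 = 94.
One-sided p ≈ 0.0061, which is < 0.05, so reject H₀.
There is evidence of a linear association between residual sugar and wine quality rating.

t = 2.557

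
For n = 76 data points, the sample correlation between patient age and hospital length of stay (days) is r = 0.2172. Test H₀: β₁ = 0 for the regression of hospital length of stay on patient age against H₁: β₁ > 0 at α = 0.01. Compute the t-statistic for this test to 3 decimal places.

t = 1.914

t = r·√(n − 2)/√(1 − r²) = 0.2172·√74/√0.952824 = 1.914.
df = n − 2 = 74.
One-sided p ≈ 0.0297, which is ≥ 0.01, so fail to reject H₀.
The data do not give significant evidence of a linear association between patient age and hospital length of stay.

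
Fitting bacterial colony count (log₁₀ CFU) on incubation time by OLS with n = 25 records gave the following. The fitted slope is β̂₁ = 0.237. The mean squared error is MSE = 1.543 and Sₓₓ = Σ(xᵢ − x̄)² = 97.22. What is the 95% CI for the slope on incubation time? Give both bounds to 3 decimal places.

SE(β̂₁) = √(MSE/Sₓₓ) = √(1.543/97.22) = 0.125981.
df = n − 2 = 23.
t* = t_{0.025, 23} = 2.068658.
Margin = t* × SE = 2.068658 × 0.125981 = 0.26061.
CI: 0.237 ± 0.26061 → (-0.024, 0.498).
With 95% confidence, each one-unit increase in incubation time is associated with a change of between -0.024 and 0.498 log₁₀ CFU in bacterial colony count.

(-0.024, 0.498)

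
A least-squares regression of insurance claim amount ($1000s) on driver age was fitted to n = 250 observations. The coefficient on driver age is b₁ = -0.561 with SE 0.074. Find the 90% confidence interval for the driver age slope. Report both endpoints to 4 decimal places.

df = n − 2 = 250 − 2 = 248.
t* = t_{0.05, 248} = 1.651021.
Margin = t* × SE = 1.651021 × 0.074 = 0.122176.
CI: -0.561 ± 0.122176 → (-0.6832, -0.4388).
With 90% confidence, each one-unit increase in driver age is associated with a change of between -0.6832 and -0.4388 $1000s in insurance claim amount.

(-0.6832, -0.4388)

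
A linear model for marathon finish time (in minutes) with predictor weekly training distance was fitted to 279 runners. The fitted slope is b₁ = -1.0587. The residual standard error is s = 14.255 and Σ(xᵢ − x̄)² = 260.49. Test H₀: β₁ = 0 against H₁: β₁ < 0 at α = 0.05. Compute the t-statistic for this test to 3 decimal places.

t = -1.199

SE(b₁) = s/√Sₓₓ = 14.255/√260.49 = 0.883226.
t = -1.0587 / 0.883226 = -1.199.
df = n − 2 = 277.
One-sided p ≈ 0.1158, which is ≥ 0.05, so fail to reject H₀.
The data do not give significant evidence that the true slope on weekly training distance is negative.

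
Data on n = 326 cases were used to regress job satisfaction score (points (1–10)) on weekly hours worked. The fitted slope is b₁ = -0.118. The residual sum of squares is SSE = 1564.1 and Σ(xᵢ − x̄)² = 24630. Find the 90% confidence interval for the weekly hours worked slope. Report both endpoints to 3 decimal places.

MSE = SSE/(n − 2) = 1564.1/324 = 4.82747.
SE(b₁) = √(MSE/Sₓₓ) = √(4.82747/24630) = 0.014.
df = n − 2 = 324.
t* = t_{0.05, 324} = 1.64957.
Margin = t* × SE = 1.64957 × 0.014 = 0.02309.
CI: -0.118 ± 0.02309 → (-0.141, -0.095).
With 90% confidence, each one-unit increase in weekly hours worked is associated with a change of between -0.141 and -0.095 points (1–10) in job satisfaction score.

(-0.141, -0.095)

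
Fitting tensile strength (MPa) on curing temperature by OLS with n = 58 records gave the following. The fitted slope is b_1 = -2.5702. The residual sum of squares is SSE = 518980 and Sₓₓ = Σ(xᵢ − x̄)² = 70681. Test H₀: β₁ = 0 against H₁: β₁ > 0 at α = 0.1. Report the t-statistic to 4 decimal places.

t = -7.0980

MSE = SSE/(n − 2) = 518980/56 = 9267.5.
SE(b_1) = √(MSE/Sₓₓ) = √(9267.5/70681) = 0.362101.
t = -2.5702 / 0.362101 = -7.0980.
df = n − 2 = 56.
One-sided p ≈ 1.0000, which is ≥ 0.1, so fail to reject H₀.
The data do not give significant evidence that the true slope on curing temperature is positive.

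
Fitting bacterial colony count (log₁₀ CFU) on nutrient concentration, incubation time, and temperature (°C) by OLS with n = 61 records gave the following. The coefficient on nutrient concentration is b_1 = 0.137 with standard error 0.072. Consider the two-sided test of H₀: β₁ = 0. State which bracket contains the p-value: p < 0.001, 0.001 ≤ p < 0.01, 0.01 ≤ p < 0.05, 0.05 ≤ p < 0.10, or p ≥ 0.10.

t = 0.137 / 0.072 = 1.903.
df = n − k − 1 = 61 − 3 − 1 = 57.
Two-sided p = 2·P(T_{57} > |t|) ≈ 0.0621.
So 0.05 ≤ p < 0.10.

0.05 ≤ p < 0.10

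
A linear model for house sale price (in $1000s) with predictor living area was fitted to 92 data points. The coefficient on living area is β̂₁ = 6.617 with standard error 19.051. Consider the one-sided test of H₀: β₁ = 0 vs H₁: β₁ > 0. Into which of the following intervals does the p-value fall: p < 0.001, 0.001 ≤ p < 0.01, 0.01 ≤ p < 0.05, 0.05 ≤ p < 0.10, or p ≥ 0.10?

p ≥ 0.10

t = 6.617 / 19.051 = 0.347.
df = n − 2 = 92 − 2 = 90.
One-sided p = P(T_{90} > t) ≈ 0.3646.
So p ≥ 0.10.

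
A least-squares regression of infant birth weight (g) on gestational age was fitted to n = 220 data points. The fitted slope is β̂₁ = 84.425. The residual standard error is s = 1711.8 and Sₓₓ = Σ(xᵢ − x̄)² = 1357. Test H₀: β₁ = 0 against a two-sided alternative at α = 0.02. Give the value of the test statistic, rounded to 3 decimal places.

t = 1.817

SE(β̂₁) = s/√Sₓₓ = 1711.8/√1357 = 46.469.
t = 84.425 / 46.469 = 1.817.
df = n − 2 = 218.
Two-sided p ≈ 0.0706, which is ≥ 0.02, so fail to reject H₀.
The data do not give significant evidence of an association between gestational age and infant birth weight.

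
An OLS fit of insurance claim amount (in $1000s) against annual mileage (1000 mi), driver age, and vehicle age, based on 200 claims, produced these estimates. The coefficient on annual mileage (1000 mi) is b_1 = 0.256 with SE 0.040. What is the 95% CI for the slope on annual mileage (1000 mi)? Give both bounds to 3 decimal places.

(0.177, 0.335)

df = n − k − 1 = 200 − 3 − 1 = 196.
t* = t_{0.025, 196} = 1.972141.
Margin = t* × SE = 1.972141 × 0.040 = 0.07889.
CI: 0.256 ± 0.07889 → (0.177, 0.335).
With 95% confidence, each one-unit increase in annual mileage (1000 mi) is associated with a change of between 0.177 and 0.335 $1000s in insurance claim amount, holding the other predictors fixed.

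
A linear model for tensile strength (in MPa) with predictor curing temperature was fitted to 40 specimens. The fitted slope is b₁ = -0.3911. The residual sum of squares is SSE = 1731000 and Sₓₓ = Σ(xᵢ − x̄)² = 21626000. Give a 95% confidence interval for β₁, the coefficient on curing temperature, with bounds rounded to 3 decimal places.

(-0.484, -0.298)

MSE = SSE/(n − 2) = 1731000/38 = 45552.6.
SE(b₁) = √(MSE/Sₓₓ) = √(45552.6/21626000) = 0.0458953.
df = n − 2 = 38.
t* = t_{0.025, 38} = 2.024394.
Margin = t* × SE = 2.024394 × 0.0458953 = 0.09291.
CI: -0.3911 ± 0.09291 → (-0.484, -0.298).
With 95% confidence, each one-unit increase in curing temperature is associated with a change of between -0.484 and -0.298 MPa in tensile strength.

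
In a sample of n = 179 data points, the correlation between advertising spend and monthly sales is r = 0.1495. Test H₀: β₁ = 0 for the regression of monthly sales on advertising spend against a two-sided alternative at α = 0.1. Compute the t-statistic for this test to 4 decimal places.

t = 2.0116

t = r·√(n − 2)/√(1 − r²) = 0.1495·√177/√0.97765 = 2.0116.
df = n − 2 = 177.
Two-sided p ≈ 0.0458, which is < 0.1, so reject H₀.
There is evidence of a linear association between advertising spend and monthly sales.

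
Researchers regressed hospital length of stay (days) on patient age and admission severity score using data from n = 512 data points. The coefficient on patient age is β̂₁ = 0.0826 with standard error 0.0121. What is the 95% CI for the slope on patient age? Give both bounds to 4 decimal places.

df = n − k − 1 = 512 − 2 − 1 = 509.
t* = t_{0.025, 509} = 1.964636.
Margin = t* × SE = 1.964636 × 0.0121 = 0.023772.
CI: 0.0826 ± 0.023772 → (0.0588, 0.1064).
With 95% confidence, each one-unit increase in patient age is associated with a change of between 0.0588 and 0.1064 days in hospital length of stay, holding the other predictors fixed.

(0.0588, 0.1064)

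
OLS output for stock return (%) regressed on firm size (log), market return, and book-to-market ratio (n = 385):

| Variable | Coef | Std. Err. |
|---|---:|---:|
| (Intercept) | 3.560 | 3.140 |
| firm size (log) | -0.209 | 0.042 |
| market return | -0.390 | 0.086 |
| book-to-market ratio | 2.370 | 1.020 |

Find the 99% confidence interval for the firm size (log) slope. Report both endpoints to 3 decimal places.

(-0.318, -0.100)

Read off: b = -0.209, SE = 0.042 for firm size (log).
df = n − k − 1 = 385 − 3 − 1 = 381.
t* = t_{0.005, 381} = 2.588795.
Margin = t* × SE = 2.588795 × 0.042 = 0.10873.
CI: -0.209 ± 0.10873 → (-0.318, -0.100).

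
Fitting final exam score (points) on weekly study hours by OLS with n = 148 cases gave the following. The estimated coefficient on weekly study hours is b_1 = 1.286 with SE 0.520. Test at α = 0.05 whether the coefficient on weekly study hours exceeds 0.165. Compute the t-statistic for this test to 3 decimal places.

H₀: β₁ = 0.165 vs H₁: β₁ > 0.165.
t = (b_1 − β₁⁰)/SE = (1.286 − 0.165) / 0.520 = 2.156.
df = n − 2 = 148 − 2 = 146.
One-sided p ≈ 0.0164, which is < 0.05, so reject H₀.
There is evidence that the true slope on weekly study hours exceeds 0.165 points per unit.

t = 2.156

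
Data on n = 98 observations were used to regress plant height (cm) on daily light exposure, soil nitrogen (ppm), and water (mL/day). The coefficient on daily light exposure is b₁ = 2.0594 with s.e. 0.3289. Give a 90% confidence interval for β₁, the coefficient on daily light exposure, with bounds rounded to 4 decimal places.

df = n − k − 1 = 98 − 3 − 1 = 94.
t* = t_{0.05, 94} = 1.661226.
Margin = t* × SE = 1.661226 × 0.3289 = 0.546377.
CI: 2.0594 ± 0.546377 → (1.5130, 2.6058).
With 90% confidence, each one-unit increase in daily light exposure is associated with a change of between 1.5130 and 2.6058 cm in plant height, holding the other predictors fixed.

(1.5130, 2.6058)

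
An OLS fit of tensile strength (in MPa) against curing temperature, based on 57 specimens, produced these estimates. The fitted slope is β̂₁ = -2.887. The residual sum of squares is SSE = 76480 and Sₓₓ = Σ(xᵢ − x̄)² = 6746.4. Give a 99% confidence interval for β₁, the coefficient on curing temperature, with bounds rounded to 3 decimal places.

(-4.098, -1.676)

MSE = SSE/(n − 2) = 76480/55 = 1390.55.
SE(β̂₁) = √(MSE/Sₓₓ) = √(1390.55/6746.4) = 0.454001.
df = n − 2 = 55.
t* = t_{0.005, 55} = 2.668216.
Margin = t* × SE = 2.668216 × 0.454001 = 1.21137.
CI: -2.887 ± 1.21137 → (-4.098, -1.676).
With 99% confidence, each one-unit increase in curing temperature is associated with a change of between -4.098 and -1.676 MPa in tensile strength.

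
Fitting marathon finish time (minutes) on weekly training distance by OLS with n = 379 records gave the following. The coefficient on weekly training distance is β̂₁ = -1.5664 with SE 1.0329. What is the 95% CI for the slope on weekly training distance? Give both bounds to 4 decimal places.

df = n − 2 = 379 − 2 = 377.
t* = t_{0.025, 377} = 1.966276.
Margin = t* × SE = 1.966276 × 1.0329 = 2.030967.
CI: -1.5664 ± 2.030967 → (-3.5974, 0.4646).
With 95% confidence, each one-unit increase in weekly training distance is associated with a change of between -3.5974 and 0.4646 minutes in marathon finish time.

(-3.5974, 0.4646)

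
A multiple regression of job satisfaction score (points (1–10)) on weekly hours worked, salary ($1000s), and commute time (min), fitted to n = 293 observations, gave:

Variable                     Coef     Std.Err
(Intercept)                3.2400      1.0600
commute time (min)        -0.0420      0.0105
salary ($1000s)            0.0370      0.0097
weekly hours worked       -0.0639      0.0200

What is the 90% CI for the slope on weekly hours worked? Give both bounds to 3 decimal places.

(-0.097, -0.031)

Read off: b = -0.0639, SE = 0.0200 for weekly hours worked.
df = n − k − 1 = 293 − 3 − 1 = 289.
t* = t_{0.05, 289} = 1.650143.
Margin = t* × SE = 1.650143 × 0.0200 = 0.03300.
CI: -0.0639 ± 0.03300 → (-0.097, -0.031).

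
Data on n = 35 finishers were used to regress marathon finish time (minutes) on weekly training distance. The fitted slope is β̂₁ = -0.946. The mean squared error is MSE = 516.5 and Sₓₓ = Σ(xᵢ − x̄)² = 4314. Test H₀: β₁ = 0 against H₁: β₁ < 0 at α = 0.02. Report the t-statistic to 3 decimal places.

t = -2.734

SE(β̂₁) = √(MSE/Sₓₓ) = √(516.5/4314) = 0.346015.
t = -0.946 / 0.346015 = -2.734.
df = n − 2 = 33.
One-sided p ≈ 0.0050, which is < 0.02, so reject H₀.
There is evidence that the true slope on weekly training distance is negative.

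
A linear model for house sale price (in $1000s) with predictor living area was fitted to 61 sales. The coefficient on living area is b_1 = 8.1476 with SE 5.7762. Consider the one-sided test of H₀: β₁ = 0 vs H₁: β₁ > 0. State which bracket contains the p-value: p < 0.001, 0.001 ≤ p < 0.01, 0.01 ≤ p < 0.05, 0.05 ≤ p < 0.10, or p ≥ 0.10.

t = 8.1476 / 5.7762 = 1.411.
df = n − 2 = 61 − 2 = 59.
One-sided p = P(T_{59} > t) ≈ 0.0818.
So 0.05 ≤ p < 0.10.

0.05 ≤ p < 0.10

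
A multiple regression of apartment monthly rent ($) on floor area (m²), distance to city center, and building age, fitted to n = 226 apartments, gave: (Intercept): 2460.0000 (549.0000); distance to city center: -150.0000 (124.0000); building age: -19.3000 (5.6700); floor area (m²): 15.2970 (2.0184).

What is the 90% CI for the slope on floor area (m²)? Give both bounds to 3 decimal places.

Read off: b = 15.2970, SE = 2.0184 for floor area (m²).
df = n − k − 1 = 226 − 3 − 1 = 222.
t* = t_{0.05, 222} = 1.651746.
Margin = t* × SE = 1.651746 × 2.0184 = 3.33388.
CI: 15.2970 ± 3.33388 → (11.963, 18.631).

(11.963, 18.631)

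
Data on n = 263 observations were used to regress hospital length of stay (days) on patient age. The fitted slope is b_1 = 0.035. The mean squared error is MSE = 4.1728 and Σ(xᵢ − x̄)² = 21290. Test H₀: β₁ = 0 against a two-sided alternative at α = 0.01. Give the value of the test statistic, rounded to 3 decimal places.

t = 2.500

SE(b_1) = √(MSE/Sₓₓ) = √(4.1728/21290) = 0.0139999.
t = 0.035 / 0.0139999 = 2.500.
df = n − 2 = 261.
Two-sided p ≈ 0.0130, which is ≥ 0.01, so fail to reject H₀.
The data do not give significant evidence of an association between patient age and hospital length of stay.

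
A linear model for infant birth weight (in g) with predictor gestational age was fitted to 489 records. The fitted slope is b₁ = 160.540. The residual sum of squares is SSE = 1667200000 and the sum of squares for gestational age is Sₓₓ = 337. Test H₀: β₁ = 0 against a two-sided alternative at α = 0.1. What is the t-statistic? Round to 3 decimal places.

t = 1.593

MSE = SSE/(n − 2) = 1667200000/487 = 3.42341e+06.
SE(b₁) = √(MSE/Sₓₓ) = √(3.42341e+06/337) = 100.789.
t = 160.540 / 100.789 = 1.593.
df = n − 2 = 487.
Two-sided p ≈ 0.1118, which is ≥ 0.1, so fail to reject H₀.
The data do not give significant evidence of an association between gestational age and infant birth weight.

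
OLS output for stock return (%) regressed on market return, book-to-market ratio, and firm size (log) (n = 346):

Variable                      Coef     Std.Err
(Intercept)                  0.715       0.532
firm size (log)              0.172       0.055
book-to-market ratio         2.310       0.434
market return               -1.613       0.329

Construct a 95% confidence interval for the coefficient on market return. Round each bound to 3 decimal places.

(-2.260, -0.966)

Read off: b = -1.613, SE = 0.329 for market return.
df = n − k − 1 = 346 − 3 − 1 = 342.
t* = t_{0.025, 342} = 1.966925.
Margin = t* × SE = 1.966925 × 0.329 = 0.64712.
CI: -1.613 ± 0.64712 → (-2.260, -0.966).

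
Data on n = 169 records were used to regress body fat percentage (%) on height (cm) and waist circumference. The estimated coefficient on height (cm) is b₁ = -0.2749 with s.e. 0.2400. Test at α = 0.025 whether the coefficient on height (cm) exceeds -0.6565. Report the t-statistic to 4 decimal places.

t = 1.5900

H₀: β₁ = -0.6565 vs H₁: β₁ > -0.6565.
t = (b₁ − β₁⁰)/SE = (-0.2749 − (-0.6565)) / 0.2400 = 1.5900.
df = n − k − 1 = 169 − 2 − 1 = 166.
One-sided p ≈ 0.0569, which is ≥ 0.025, so fail to reject H₀.
The data do not give significant evidence that the true slope on height (cm) exceeds -0.6565 % per unit, holding the other predictors fixed.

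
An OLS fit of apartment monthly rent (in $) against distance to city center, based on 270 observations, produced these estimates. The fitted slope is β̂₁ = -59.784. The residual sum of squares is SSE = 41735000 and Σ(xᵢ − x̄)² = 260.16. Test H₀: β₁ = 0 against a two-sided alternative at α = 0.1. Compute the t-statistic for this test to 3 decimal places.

MSE = SSE/(n − 2) = 41735000/268 = 155728.
SE(β̂₁) = √(MSE/Sₓₓ) = √(155728/260.16) = 24.466.
t = -59.784 / 24.466 = -2.444.
df = n − 2 = 268.
Two-sided p ≈ 0.0152, which is < 0.1, so reject H₀.
There is evidence that distance to city center is associated with apartment monthly rent.

t = -2.444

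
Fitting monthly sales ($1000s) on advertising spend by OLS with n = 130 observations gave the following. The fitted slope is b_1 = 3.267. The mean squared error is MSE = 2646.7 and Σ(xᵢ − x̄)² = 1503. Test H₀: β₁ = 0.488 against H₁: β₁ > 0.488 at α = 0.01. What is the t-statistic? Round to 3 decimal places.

t = 2.094

SE(b_1) = √(MSE/Sₓₓ) = √(2646.7/1503) = 1.32701.
t = (3.267 − 0.488) / 1.32701 = 2.094.
df = n − 2 = 128.
One-sided p ≈ 0.0191, which is ≥ 0.01, so fail to reject H₀.
The data do not give significant evidence that the true slope on advertising spend exceeds 0.488 $1000s per unit.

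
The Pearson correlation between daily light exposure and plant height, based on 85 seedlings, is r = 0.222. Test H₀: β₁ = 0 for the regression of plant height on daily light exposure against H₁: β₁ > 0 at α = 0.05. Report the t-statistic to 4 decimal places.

t = 2.0743

t = r·√(n − 2)/√(1 − r²) = 0.222·√83/√0.950716 = 2.0743.
df = n − 2 = 83.
One-sided p ≈ 0.0206, which is < 0.05, so reject H₀.
There is evidence of a linear association between daily light exposure and plant height.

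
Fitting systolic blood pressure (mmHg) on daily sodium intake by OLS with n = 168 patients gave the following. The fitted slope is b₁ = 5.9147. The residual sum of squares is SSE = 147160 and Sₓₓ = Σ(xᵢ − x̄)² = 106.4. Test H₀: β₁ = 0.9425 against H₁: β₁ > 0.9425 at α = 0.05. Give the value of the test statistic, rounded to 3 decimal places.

t = 1.723

MSE = SSE/(n − 2) = 147160/166 = 886.506.
SE(b₁) = √(MSE/Sₓₓ) = √(886.506/106.4) = 2.88649.
t = (5.9147 − 0.9425) / 2.88649 = 1.723.
df = n − 2 = 166.
One-sided p ≈ 0.0434, which is < 0.05, so reject H₀.
There is evidence that the true slope on daily sodium intake exceeds 0.9425 mmHg per unit.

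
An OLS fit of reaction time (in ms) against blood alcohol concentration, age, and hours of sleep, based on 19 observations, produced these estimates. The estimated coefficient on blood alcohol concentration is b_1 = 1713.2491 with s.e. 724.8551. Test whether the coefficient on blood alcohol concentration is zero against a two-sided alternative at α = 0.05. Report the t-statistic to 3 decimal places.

H₀: β₁ = 0 vs H₁: β₁ ≠ 0.
t = (b_1 − β₁⁰)/SE = 1713.2491 / 724.8551 = 2.364.
df = n − k − 1 = 19 − 3 − 1 = 15.
Two-sided p ≈ 0.0320, which is < 0.05, so reject H₀.
There is evidence that blood alcohol concentration is associated with reaction time, holding the other predictors fixed.

t = 2.364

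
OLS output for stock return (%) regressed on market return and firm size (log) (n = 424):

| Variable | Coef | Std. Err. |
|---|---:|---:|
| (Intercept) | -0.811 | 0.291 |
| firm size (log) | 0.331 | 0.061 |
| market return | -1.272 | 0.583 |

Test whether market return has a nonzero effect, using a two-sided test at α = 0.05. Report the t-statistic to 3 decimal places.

t = -2.182

Read off: b = -1.272, SE = 0.583 for market return.
H₀: β₁ = 0 vs H₁: β₁ ≠ 0.
t = -1.272 / 0.583 = -2.182.
df = n − k − 1 = 424 − 2 − 1 = 421.
Two-sided p ≈ 0.0297, which is < 0.05, so reject H₀.
There is evidence that market return is associated with stock return, holding the other predictors fixed.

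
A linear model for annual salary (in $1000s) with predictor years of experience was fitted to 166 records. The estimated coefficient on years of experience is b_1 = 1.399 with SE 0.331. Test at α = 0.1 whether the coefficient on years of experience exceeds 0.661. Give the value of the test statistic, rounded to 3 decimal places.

t = 2.230

H₀: β₁ = 0.661 vs H₁: β₁ > 0.661.
t = (b_1 − β₁⁰)/SE = (1.399 − 0.661) / 0.331 = 2.230.
df = n − 2 = 166 − 2 = 164.
One-sided p ≈ 0.0136, which is < 0.1, so reject H₀.
There is evidence that the true slope on years of experience exceeds 0.661 $1000s per unit.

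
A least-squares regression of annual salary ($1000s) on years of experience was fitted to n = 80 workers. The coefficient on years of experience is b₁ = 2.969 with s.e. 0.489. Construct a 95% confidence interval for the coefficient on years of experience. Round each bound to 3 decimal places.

df = n − 2 = 80 − 2 = 78.
t* = t_{0.025, 78} = 1.990847.
Margin = t* × SE = 1.990847 × 0.489 = 0.97352.
CI: 2.969 ± 0.97352 → (1.995, 3.943).
With 95% confidence, each one-unit increase in years of experience is associated with a change of between 1.995 and 3.943 $1000s in annual salary.

(1.995, 3.943)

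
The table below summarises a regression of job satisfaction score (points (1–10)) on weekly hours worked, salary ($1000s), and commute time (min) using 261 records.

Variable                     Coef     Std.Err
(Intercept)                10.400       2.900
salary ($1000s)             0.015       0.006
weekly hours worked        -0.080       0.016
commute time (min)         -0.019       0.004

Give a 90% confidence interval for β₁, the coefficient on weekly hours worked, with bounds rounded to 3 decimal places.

Read off: b = -0.080, SE = 0.016 for weekly hours worked.
df = n − k − 1 = 261 − 3 − 1 = 257.
t* = t_{0.05, 257} = 1.650804.
Margin = t* × SE = 1.650804 × 0.016 = 0.02641.
CI: -0.080 ± 0.02641 → (-0.106, -0.054).

(-0.106, -0.054)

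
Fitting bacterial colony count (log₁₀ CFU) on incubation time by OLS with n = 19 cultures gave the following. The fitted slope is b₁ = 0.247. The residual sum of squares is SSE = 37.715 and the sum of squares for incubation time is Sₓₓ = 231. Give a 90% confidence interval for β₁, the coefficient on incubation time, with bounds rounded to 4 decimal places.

MSE = SSE/(n − 2) = 37.715/17 = 2.21853.
SE(b₁) = √(MSE/Sₓₓ) = √(2.21853/231) = 0.0980001.
df = n − 2 = 17.
t* = t_{0.05, 17} = 1.739607.
Margin = t* × SE = 1.739607 × 0.0980001 = 0.170482.
CI: 0.247 ± 0.170482 → (0.0765, 0.4175).
With 90% confidence, each one-unit increase in incubation time is associated with a change of between 0.0765 and 0.4175 log₁₀ CFU in bacterial colony count.

(0.0765, 0.4175)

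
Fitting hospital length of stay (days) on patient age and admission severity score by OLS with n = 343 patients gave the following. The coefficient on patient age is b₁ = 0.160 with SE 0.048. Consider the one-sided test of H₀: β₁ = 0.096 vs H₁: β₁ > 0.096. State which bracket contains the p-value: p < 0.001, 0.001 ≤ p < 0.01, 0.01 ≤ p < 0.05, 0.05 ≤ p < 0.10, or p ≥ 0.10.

t = (0.160 − 0.096) / 0.048 = 1.333.
df = n − k − 1 = 343 − 2 − 1 = 340.
One-sided p = P(T_{340} > t) ≈ 0.0917.
So 0.05 ≤ p < 0.10.

0.05 ≤ p < 0.10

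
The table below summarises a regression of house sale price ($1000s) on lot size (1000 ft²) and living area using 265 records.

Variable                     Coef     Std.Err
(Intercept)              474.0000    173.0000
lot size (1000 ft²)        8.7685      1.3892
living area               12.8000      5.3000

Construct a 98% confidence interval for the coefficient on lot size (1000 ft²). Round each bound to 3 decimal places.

(5.517, 12.020)

Read off: b = 8.7685, SE = 1.3892 for lot size (1000 ft²).
df = n − k − 1 = 265 − 2 − 1 = 262.
t* = t_{0.01, 262} = 2.340665.
Margin = t* × SE = 2.340665 × 1.3892 = 3.25165.
CI: 8.7685 ± 3.25165 → (5.517, 12.020).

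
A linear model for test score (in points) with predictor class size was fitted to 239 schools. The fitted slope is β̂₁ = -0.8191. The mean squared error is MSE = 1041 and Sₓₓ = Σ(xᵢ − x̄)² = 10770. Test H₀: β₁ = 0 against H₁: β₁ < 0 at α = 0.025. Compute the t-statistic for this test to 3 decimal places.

t = -2.635

SE(β̂₁) = √(MSE/Sₓₓ) = √(1041/10770) = 0.310898.
t = -0.8191 / 0.310898 = -2.635.
df = n − 2 = 237.
One-sided p ≈ 0.0045, which is < 0.025, so reject H₀.
There is evidence that the true slope on class size is negative.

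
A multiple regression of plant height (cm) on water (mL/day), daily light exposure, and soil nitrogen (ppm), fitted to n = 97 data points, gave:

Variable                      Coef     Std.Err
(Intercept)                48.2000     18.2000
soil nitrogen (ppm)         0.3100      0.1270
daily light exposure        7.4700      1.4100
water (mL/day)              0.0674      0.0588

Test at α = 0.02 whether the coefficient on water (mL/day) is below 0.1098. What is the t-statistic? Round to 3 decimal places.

t = -0.721

Read off: b = 0.0674, SE = 0.0588 for water (mL/day).
H₀: β₁ = 0.1098 vs H₁: β₁ < 0.1098.
t = (0.0674 − 0.1098) / 0.0588 = -0.721.
df = n − k − 1 = 97 − 3 − 1 = 93.
One-sided p ≈ 0.2363, which is ≥ 0.02, so fail to reject H₀.
The data do not give significant evidence that the true slope on water (mL/day) is below 0.1098 cm per unit, holding the other predictors fixed.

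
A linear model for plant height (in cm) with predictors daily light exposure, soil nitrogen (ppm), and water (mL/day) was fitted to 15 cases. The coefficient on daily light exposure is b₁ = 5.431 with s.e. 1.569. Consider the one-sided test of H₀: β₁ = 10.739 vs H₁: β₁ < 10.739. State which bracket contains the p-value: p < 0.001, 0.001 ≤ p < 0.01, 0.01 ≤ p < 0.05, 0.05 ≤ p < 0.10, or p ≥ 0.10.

0.001 ≤ p < 0.01

t = (5.431 − 10.739) / 1.569 = -3.383.
df = n − k − 1 = 15 − 3 − 1 = 11.
One-sided p = P(T_{11} < t) ≈ 0.0031.
So 0.001 ≤ p < 0.01.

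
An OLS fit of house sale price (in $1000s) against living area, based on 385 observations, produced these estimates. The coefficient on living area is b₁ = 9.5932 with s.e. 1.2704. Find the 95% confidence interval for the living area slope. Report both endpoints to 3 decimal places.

(7.095, 12.091)

df = n − 2 = 385 − 2 = 383.
t* = t_{0.025, 383} = 1.966177.
Margin = t* × SE = 1.966177 × 1.2704 = 2.49783.
CI: 9.5932 ± 2.49783 → (7.095, 12.091).
With 95% confidence, each one-unit increase in living area is associated with a change of between 7.095 and 12.091 $1000s in house sale price.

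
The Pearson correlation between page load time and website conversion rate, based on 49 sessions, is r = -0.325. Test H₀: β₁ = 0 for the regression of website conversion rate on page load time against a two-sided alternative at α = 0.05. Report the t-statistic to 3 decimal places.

t = r·√(n − 2)/√(1 − r²) = -0.325·√47/√0.894375 = -2.356.
df = n − 2 = 47.
Two-sided p ≈ 0.0227, which is < 0.05, so reject H₀.
There is evidence of a linear association between page load time and website conversion rate.

t = -2.356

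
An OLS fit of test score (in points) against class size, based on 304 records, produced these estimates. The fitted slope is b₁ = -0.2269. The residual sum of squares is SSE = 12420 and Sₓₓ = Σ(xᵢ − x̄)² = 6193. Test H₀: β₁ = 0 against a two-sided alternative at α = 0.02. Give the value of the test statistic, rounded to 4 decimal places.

MSE = SSE/(n − 2) = 12420/302 = 41.1258.
SE(b₁) = √(MSE/Sₓₓ) = √(41.1258/6193) = 0.0814905.
t = -0.2269 / 0.0814905 = -2.7844.
df = n − 2 = 302.
Two-sided p ≈ 0.0057, which is < 0.02, so reject H₀.
There is evidence that class size is associated with test score.

t = -2.7844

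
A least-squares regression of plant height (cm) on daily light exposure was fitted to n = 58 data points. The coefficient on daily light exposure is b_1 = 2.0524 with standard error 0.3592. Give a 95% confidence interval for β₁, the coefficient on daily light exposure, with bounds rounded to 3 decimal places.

(1.333, 2.772)

df = n − 2 = 58 − 2 = 56.
t* = t_{0.025, 56} = 2.003241.
Margin = t* × SE = 2.003241 × 0.3592 = 0.71956.
CI: 2.0524 ± 0.71956 → (1.333, 2.772).
With 95% confidence, each one-unit increase in daily light exposure is associated with a change of between 1.333 and 2.772 cm in plant height.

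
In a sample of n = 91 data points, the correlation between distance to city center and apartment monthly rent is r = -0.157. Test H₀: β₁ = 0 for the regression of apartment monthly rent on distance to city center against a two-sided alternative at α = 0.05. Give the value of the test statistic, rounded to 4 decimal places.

t = r·√(n − 2)/√(1 − r²) = -0.157·√89/√0.975351 = -1.4997.
df = n − 2 = 89.
Two-sided p ≈ 0.1372, which is ≥ 0.05, so fail to reject H₀.
The data do not give significant evidence of a linear association between distance to city center and apartment monthly rent.

t = -1.4997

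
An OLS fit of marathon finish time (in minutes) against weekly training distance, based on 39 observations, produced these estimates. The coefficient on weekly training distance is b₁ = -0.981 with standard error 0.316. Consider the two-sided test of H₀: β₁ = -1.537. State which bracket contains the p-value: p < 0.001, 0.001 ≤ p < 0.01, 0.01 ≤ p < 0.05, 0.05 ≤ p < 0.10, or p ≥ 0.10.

0.05 ≤ p < 0.10

t = (-0.981 − (-1.537)) / 0.316 = 1.759.
df = n − 2 = 39 − 2 = 37.
Two-sided p = 2·P(T_{37} > |t|) ≈ 0.0868.
So 0.05 ≤ p < 0.10.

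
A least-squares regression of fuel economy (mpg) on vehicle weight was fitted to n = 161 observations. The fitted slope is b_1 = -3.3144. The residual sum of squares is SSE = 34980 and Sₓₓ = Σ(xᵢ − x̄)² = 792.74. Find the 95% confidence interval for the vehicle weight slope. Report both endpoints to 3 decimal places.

MSE = SSE/(n − 2) = 34980/159 = 220.
SE(b_1) = √(MSE/Sₓₓ) = √(220/792.74) = 0.5268.
df = n − 2 = 159.
t* = t_{0.025, 159} = 1.974996.
Margin = t* × SE = 1.974996 × 0.5268 = 1.04043.
CI: -3.3144 ± 1.04043 → (-4.355, -2.274).
With 95% confidence, each one-unit increase in vehicle weight is associated with a change of between -4.355 and -2.274 mpg in fuel economy.

(-4.355, -2.274)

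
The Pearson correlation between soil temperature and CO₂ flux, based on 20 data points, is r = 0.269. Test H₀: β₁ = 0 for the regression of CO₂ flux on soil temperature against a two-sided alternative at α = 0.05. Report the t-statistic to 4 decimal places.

t = 1.1849

t = r·√(n − 2)/√(1 − r²) = 0.269·√18/√0.927639 = 1.1849.
df = n − 2 = 18.
Two-sided p ≈ 0.2514, which is ≥ 0.05, so fail to reject H₀.
The data do not give significant evidence of a linear association between soil temperature and CO₂ flux.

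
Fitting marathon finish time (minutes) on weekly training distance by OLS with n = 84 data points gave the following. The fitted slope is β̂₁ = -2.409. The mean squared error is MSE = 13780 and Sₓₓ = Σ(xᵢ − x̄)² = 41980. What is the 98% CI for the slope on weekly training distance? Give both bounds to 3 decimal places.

(-3.768, -1.050)

SE(β̂₁) = √(MSE/Sₓₓ) = √(13780/41980) = 0.572932.
df = n − 2 = 82.
t* = t_{0.01, 82} = 2.372687.
Margin = t* × SE = 2.372687 × 0.572932 = 1.35939.
CI: -2.409 ± 1.35939 → (-3.768, -1.050).
With 98% confidence, each one-unit increase in weekly training distance is associated with a change of between -3.768 and -1.050 minutes in marathon finish time.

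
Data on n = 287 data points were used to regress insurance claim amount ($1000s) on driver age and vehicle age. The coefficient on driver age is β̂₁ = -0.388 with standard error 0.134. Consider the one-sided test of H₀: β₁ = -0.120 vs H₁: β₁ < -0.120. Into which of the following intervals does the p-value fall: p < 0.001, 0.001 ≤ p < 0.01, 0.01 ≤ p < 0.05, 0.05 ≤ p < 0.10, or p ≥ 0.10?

t = (-0.388 − (-0.120)) / 0.134 = -2.000.
df = n − k − 1 = 287 − 2 − 1 = 284.
One-sided p = P(T_{284} < t) ≈ 0.0232.
So 0.01 ≤ p < 0.05.

0.01 ≤ p < 0.05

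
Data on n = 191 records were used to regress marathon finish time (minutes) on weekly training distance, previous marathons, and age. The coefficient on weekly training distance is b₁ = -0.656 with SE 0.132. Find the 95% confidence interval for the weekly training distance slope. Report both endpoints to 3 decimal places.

(-0.916, -0.396)

df = n − k − 1 = 191 − 3 − 1 = 187.
t* = t_{0.025, 187} = 1.972731.
Margin = t* × SE = 1.972731 × 0.132 = 0.26040.
CI: -0.656 ± 0.26040 → (-0.916, -0.396).
With 95% confidence, each one-unit increase in weekly training distance is associated with a change of between -0.916 and -0.396 minutes in marathon finish time, holding the other predictors fixed.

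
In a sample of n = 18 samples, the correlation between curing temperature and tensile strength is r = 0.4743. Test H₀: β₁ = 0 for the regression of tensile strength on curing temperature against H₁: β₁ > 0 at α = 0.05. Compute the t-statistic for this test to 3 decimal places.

t = r·√(n − 2)/√(1 − r²) = 0.4743·√16/√0.77504 = 2.155.
df = n − 2 = 16.
One-sided p ≈ 0.0234, which is < 0.05, so reject H₀.
There is evidence of a linear association between curing temperature and tensile strength.

t = 2.155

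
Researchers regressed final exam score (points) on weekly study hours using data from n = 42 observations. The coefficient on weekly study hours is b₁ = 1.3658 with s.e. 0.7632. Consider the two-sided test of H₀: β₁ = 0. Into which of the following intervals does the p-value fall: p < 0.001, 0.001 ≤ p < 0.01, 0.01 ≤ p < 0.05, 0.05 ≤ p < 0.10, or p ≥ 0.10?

0.05 ≤ p < 0.10

t = 1.3658 / 0.7632 = 1.790.
df = n − 2 = 42 − 2 = 40.
Two-sided p = 2·P(T_{40} > |t|) ≈ 0.0811.
So 0.05 ≤ p < 0.10.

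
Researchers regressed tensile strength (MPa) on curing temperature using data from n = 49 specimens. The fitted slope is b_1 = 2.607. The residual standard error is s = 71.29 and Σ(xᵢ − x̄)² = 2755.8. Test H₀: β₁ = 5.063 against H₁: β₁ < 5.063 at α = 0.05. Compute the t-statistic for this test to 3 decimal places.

t = -1.809

SE(b_1) = s/√Sₓₓ = 71.29/√2755.8 = 1.35802.
t = (2.607 − 5.063) / 1.35802 = -1.809.
df = n − 2 = 47.
One-sided p ≈ 0.0385, which is < 0.05, so reject H₀.
There is evidence that the true slope on curing temperature is below 5.063 MPa per unit.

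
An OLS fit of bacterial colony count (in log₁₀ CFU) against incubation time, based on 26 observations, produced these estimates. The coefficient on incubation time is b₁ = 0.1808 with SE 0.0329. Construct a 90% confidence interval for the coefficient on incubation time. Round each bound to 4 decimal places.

(0.1245, 0.2371)

df = n − 2 = 26 − 2 = 24.
t* = t_{0.05, 24} = 1.710882.
Margin = t* × SE = 1.710882 × 0.0329 = 0.056288.
CI: 0.1808 ± 0.056288 → (0.1245, 0.2371).
With 90% confidence, each one-unit increase in incubation time is associated with a change of between 0.1245 and 0.2371 log₁₀ CFU in bacterial colony count.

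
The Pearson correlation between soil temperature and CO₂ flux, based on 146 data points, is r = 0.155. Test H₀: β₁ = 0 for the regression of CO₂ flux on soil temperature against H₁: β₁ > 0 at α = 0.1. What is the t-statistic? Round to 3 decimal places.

t = 1.883

t = r·√(n − 2)/√(1 − r²) = 0.155·√144/√0.975975 = 1.883.
df = n − 2 = 144.
One-sided p ≈ 0.0309, which is < 0.1, so reject H₀.
There is evidence of a linear association between soil temperature and CO₂ flux.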